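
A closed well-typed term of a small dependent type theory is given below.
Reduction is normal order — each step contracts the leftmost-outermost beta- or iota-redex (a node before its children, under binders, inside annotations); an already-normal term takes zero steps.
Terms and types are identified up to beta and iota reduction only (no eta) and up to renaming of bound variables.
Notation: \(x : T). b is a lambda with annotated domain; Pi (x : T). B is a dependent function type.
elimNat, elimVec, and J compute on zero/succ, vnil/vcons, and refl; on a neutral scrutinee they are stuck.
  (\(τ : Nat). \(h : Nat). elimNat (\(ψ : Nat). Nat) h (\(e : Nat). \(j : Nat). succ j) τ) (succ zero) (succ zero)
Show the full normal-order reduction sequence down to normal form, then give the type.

reduction (normal order):
  (\(τ : Nat). \(h : Nat). elimNat (\(ψ : Nat). Nat) h (\(e : Nat). \(j : Nat). succ j) τ) (succ zero) (succ zero)
  ~> (\(τ : Nat). elimNat (\(h : Nat). Nat) τ (\(ψ : Nat). \(e : Nat). succ e) (succ zero)) (succ zero)
  ~> elimNat (\(τ : Nat). Nat) (succ zero) (\(h : Nat). \(ψ : Nat). succ ψ) (succ zero)
  ~> (\(τ : Nat). \(h : Nat). succ h) zero (elimNat (\(ψ : Nat). Nat) (succ zero) (\(e : Nat). \(j : Nat). succ j) zero)
  ~> (\(τ : Nat). succ τ) (elimNat (\(h : Nat). Nat) (succ zero) (\(ψ : Nat). \(e : Nat). succ e) zero)
  ~> succ (elimNat (\(τ : Nat). Nat) (succ zero) (\(h : Nat). \(ψ : Nat). succ ψ) zero)
  ~> succ (succ zero)
the term's type:
  Nat


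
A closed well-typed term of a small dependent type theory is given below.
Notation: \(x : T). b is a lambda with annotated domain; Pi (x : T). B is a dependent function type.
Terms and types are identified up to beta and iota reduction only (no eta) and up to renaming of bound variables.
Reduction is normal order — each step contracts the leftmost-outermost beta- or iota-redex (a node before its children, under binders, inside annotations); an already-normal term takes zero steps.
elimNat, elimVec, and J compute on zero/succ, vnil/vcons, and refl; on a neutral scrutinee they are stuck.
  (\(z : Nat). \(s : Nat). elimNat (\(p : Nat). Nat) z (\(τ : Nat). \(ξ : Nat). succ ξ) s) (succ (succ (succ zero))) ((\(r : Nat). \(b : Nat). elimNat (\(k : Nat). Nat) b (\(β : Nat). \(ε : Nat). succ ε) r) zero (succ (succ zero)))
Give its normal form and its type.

normal form:
  succ (succ (succ (succ (succ zero))))
the term's type:
  Nat
observation: the term reaches its normal form after 12 normal-order steps.


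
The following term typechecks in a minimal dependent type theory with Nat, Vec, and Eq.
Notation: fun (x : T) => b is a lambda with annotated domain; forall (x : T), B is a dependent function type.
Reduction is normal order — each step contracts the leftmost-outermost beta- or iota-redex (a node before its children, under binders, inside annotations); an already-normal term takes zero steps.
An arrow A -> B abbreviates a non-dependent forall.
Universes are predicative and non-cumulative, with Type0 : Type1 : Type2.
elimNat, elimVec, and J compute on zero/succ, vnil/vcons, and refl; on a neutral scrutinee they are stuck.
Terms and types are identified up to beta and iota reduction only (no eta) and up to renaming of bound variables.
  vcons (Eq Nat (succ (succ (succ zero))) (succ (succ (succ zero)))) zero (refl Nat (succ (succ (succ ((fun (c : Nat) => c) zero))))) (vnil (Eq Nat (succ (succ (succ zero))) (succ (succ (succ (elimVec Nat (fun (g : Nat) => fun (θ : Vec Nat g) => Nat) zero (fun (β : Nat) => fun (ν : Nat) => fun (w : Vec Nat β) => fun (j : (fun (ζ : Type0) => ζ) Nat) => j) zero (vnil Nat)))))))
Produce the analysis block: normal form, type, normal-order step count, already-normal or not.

resulting normal form:
  vcons (Eq Nat (succ (succ (succ zero))) (succ (succ (succ zero)))) zero (refl Nat (succ (succ (succ zero)))) (vnil (Eq Nat (succ (succ (succ zero))) (succ (succ (succ zero)))))
inferred type:
  Vec (Eq Nat (succ (succ (succ zero))) (succ (succ (succ zero)))) (succ zero)
reduction steps (normal order): 2
started in normal form: no
first redex: a beta-redex


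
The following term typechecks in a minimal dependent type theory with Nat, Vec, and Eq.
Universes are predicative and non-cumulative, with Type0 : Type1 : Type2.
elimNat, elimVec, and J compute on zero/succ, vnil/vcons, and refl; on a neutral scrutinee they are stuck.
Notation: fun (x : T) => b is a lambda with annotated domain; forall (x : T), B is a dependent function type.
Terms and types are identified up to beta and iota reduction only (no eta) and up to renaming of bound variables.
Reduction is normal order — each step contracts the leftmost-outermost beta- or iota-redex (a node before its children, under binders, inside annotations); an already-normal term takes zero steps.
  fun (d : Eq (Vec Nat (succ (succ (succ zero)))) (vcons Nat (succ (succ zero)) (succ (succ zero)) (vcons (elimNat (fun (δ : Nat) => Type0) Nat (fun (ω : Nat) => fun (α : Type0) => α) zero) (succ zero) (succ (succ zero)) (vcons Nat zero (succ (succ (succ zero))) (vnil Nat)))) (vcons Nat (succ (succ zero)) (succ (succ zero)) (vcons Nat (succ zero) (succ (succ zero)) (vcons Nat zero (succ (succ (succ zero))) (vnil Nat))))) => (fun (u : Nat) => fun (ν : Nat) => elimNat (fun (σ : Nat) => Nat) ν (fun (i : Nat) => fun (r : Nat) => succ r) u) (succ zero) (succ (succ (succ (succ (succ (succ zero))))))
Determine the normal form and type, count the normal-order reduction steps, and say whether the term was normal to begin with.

normal form:
  fun (d : Eq (Vec Nat (succ (succ (succ zero)))) (vcons Nat (succ (succ zero)) (succ (succ zero)) (vcons Nat (succ zero) (succ (succ zero)) (vcons Nat zero (succ (succ (succ zero))) (vnil Nat)))) (vcons Nat (succ (succ zero)) (succ (succ zero)) (vcons Nat (succ zero) (succ (succ zero)) (vcons Nat zero (succ (succ (succ zero))) (vnil Nat))))) => succ (succ (succ (succ (succ (succ (succ zero))))))
type:
  forall (d : Eq (Vec Nat (succ (succ (succ zero)))) (vcons Nat (succ (succ zero)) (succ (succ zero)) (vcons Nat (succ zero) (succ (succ zero)) (vcons Nat zero (succ (succ (succ zero))) (vnil Nat)))) (vcons Nat (succ (succ zero)) (succ (succ zero)) (vcons Nat (succ zero) (succ (succ zero)) (vcons Nat zero (succ (succ (succ zero))) (vnil Nat))))), Nat
reduction steps (normal order): 7
started in normal form: no
first contracted redex: an elimNat iota-redex


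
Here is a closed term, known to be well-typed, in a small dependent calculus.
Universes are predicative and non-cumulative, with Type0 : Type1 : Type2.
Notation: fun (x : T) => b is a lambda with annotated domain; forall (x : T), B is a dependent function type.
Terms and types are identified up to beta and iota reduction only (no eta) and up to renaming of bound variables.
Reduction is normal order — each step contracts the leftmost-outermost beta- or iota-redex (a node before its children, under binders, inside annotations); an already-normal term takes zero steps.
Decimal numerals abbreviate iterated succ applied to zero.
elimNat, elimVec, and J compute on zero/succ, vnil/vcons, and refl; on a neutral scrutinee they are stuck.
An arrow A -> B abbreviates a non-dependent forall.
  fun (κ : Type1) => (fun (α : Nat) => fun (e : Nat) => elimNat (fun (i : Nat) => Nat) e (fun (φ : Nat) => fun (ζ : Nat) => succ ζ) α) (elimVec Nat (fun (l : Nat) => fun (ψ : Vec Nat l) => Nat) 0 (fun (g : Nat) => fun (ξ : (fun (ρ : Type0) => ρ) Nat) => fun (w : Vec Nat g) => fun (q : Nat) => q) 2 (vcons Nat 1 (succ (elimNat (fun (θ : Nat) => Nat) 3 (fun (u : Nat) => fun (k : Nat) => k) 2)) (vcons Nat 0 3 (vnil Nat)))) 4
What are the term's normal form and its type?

reduced normal form:
  fun (κ : Type1) => 4
type:
  Type1 -> Nat
observation: reduction starts at a beta-redex, and 14 normal-order steps reach the normal form.


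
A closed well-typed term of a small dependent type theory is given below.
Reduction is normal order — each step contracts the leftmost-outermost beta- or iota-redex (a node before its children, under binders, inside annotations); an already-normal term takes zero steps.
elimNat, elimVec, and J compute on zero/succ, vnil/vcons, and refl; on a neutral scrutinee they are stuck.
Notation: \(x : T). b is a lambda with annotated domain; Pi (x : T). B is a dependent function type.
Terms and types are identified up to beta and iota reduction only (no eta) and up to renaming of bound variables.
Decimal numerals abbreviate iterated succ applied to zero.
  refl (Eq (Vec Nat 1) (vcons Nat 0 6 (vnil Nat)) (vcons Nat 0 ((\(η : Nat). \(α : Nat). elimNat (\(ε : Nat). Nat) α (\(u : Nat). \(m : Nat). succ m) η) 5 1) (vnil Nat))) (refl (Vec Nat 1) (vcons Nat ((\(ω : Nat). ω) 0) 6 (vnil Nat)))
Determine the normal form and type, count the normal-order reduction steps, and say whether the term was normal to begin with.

normal form:
  refl (Eq (Vec Nat 1) (vcons Nat 0 6 (vnil Nat)) (vcons Nat 0 6 (vnil Nat))) (refl (Vec Nat 1) (vcons Nat 0 6 (vnil Nat)))
the term's type:
  Eq (Eq (Vec Nat 1) (vcons Nat 0 6 (vnil Nat)) (vcons Nat 0 6 (vnil Nat))) (refl (Vec Nat 1) (vcons Nat 0 6 (vnil Nat))) (refl (Vec Nat 1) (vcons Nat 0 6 (vnil Nat)))
reduction steps (normal order): 19
started in normal form: no
first contracted redex: a beta-redex


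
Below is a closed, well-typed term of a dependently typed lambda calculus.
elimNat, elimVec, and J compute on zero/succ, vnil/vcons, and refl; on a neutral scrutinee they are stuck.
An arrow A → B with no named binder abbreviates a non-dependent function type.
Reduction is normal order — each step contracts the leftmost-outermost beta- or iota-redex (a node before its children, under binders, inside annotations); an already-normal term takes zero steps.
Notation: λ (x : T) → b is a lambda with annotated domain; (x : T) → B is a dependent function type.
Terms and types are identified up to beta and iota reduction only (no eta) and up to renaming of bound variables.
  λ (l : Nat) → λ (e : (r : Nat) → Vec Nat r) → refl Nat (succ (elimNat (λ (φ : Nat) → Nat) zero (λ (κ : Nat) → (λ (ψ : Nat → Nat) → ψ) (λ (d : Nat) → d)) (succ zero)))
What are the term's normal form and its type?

reduced normal form:
  λ (l : Nat) → λ (e : (r : Nat) → Vec Nat r) → refl Nat (succ zero)
the term's type:
  Nat → ((l : Nat) → Vec Nat l) → Eq Nat (succ zero) (succ zero)
observation: normalization takes exactly 5 steps under the normal-order strategy.


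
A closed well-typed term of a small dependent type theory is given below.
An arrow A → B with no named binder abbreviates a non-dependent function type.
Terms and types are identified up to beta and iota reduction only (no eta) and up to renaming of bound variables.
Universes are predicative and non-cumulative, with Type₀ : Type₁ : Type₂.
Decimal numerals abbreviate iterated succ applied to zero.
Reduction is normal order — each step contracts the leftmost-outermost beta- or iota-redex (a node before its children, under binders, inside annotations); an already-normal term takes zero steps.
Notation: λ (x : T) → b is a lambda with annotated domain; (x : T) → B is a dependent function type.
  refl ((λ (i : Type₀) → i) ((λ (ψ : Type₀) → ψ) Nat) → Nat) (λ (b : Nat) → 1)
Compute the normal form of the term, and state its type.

resulting normal form:
  refl (Nat → Nat) (λ (i : Nat) → 1)
the term's type:
  Eq (Nat → Nat) (λ (i : Nat) → 1) (λ (ψ : Nat) → 1)


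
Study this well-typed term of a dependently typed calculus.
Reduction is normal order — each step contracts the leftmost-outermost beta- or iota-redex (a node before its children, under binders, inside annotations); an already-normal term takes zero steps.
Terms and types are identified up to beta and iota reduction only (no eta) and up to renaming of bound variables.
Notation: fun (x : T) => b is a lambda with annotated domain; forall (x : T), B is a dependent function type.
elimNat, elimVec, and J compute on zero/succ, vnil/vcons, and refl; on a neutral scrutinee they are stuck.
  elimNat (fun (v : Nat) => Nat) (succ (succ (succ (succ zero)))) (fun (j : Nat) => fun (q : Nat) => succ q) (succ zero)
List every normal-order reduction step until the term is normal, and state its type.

reduction (normal order):
  elimNat (fun (v : Nat) => Nat) (succ (succ (succ (succ zero)))) (fun (j : Nat) => fun (q : Nat) => succ q) (succ zero)
  ~> (fun (v : Nat) => fun (j : Nat) => succ j) zero (elimNat (fun (q : Nat) => Nat) (succ (succ (succ (succ zero)))) (fun (d : Nat) => fun (ψ : Nat) => succ ψ) zero)
  ~> (fun (v : Nat) => succ v) (elimNat (fun (j : Nat) => Nat) (succ (succ (succ (succ zero)))) (fun (q : Nat) => fun (d : Nat) => succ d) zero)
  ~> succ (elimNat (fun (v : Nat) => Nat) (succ (succ (succ (succ zero)))) (fun (j : Nat) => fun (q : Nat) => succ q) zero)
  ~> succ (succ (succ (succ (succ zero))))
inferred type:
  Nat


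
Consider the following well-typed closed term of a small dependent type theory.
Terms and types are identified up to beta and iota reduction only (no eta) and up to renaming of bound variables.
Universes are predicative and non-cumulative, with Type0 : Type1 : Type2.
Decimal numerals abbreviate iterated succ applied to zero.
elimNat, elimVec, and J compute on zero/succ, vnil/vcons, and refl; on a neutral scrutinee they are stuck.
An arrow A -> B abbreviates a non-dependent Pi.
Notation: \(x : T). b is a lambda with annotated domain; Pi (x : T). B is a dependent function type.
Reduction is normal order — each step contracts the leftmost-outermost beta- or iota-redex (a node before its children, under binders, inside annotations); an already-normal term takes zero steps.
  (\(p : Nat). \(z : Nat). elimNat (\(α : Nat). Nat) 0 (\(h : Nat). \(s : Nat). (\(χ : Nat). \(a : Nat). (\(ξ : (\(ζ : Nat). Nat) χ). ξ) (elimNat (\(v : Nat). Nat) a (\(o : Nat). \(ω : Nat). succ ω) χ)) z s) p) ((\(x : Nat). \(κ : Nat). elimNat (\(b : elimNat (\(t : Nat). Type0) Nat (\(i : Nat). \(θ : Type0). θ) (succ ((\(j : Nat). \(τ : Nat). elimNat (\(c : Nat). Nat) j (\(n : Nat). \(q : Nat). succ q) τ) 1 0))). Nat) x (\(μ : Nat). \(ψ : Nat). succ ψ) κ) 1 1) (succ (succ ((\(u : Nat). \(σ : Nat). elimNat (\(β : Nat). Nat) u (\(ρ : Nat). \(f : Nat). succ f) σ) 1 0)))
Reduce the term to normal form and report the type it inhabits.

resulting normal form:
  6
inferred type:
  Nat
observation: normalization takes exactly 31 steps under the normal-order strategy.


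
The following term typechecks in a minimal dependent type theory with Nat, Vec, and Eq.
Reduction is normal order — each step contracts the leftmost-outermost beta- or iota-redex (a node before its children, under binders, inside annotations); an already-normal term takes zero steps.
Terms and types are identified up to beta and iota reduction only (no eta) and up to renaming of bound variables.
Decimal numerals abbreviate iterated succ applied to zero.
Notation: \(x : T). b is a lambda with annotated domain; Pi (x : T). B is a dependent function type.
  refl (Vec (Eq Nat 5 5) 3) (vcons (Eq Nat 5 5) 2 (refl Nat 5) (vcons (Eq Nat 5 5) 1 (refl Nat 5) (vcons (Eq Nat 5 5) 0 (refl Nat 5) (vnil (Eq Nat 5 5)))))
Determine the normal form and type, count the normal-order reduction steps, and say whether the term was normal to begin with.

reduced normal form:
  refl (Vec (Eq Nat 5 5) 3) (vcons (Eq Nat 5 5) 2 (refl Nat 5) (vcons (Eq Nat 5 5) 1 (refl Nat 5) (vcons (Eq Nat 5 5) 0 (refl Nat 5) (vnil (Eq Nat 5 5)))))
the term's type:
  Eq (Vec (Eq Nat 5 5) 3) (vcons (Eq Nat 5 5) 2 (refl Nat 5) (vcons (Eq Nat 5 5) 1 (refl Nat 5) (vcons (Eq Nat 5 5) 0 (refl Nat 5) (vnil (Eq Nat 5 5))))) (vcons (Eq Nat 5 5) 2 (refl Nat 5) (vcons (Eq Nat 5 5) 1 (refl Nat 5) (vcons (Eq Nat 5 5) 0 (refl Nat 5) (vnil (Eq Nat 5 5)))))
steps to reach normal form (normal order): 0
term was already normal: yes


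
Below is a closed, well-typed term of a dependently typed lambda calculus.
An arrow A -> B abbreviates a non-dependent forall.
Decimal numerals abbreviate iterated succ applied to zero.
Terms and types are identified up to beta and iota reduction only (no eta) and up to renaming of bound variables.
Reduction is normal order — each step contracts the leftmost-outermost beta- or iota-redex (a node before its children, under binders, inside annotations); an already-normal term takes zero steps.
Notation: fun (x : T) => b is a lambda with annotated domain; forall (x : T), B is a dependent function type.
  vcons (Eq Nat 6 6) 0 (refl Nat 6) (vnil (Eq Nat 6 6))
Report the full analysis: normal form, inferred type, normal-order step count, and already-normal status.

reduced normal form:
  vcons (Eq Nat 6 6) 0 (refl Nat 6) (vnil (Eq Nat 6 6))
inferred type:
  Vec (Eq Nat 6 6) 1
normal-order step count: 0
started in normal form: yes


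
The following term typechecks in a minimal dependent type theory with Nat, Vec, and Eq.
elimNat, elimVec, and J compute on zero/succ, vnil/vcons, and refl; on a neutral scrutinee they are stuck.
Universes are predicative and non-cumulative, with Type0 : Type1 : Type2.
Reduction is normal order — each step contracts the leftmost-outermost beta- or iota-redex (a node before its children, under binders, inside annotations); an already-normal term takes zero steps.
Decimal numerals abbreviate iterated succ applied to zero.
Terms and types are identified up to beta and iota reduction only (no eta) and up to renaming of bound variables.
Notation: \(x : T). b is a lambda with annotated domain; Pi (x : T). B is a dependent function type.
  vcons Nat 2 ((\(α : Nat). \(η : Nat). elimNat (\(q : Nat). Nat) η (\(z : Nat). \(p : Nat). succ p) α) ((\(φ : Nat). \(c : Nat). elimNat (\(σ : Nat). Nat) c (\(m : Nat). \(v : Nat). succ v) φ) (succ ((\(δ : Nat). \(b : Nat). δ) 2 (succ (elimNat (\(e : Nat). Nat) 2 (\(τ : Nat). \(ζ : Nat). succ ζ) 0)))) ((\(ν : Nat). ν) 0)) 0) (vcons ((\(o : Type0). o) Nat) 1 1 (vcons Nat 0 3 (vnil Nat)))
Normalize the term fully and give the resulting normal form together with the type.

reduced normal form:
  vcons Nat 2 3 (vcons Nat 1 1 (vcons Nat 0 3 (vnil Nat)))
the term's type:
  Vec Nat 3
observation: the leftmost-outermost redex is a beta-redex, and normalization takes 28 steps.


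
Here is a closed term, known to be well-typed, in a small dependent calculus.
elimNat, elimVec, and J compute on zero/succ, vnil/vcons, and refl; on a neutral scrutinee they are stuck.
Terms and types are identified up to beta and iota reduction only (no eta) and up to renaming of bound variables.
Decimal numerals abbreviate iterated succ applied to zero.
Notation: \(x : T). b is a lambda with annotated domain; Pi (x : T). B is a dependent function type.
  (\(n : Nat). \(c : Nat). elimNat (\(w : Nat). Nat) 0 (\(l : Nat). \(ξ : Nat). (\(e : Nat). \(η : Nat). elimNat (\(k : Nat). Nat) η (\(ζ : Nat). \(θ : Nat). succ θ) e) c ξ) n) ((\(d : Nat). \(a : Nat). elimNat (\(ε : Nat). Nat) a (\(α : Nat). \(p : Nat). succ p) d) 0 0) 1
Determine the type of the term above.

type:
  Nat


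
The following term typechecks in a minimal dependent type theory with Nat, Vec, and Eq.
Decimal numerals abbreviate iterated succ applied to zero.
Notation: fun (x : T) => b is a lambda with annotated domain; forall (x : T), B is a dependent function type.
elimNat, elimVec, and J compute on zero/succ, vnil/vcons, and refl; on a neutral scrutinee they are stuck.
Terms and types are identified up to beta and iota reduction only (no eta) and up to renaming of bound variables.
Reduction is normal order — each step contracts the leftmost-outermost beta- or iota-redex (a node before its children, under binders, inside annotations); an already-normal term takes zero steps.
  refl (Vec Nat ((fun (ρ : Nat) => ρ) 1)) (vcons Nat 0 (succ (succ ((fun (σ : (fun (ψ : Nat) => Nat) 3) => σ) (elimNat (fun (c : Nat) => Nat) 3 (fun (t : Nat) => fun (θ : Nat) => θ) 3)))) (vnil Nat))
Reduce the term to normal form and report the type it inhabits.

normal form:
  refl (Vec Nat 1) (vcons Nat 0 5 (vnil Nat))
inferred type:
  Eq (Vec Nat 1) (vcons Nat 0 5 (vnil Nat)) (vcons Nat 0 5 (vnil Nat))


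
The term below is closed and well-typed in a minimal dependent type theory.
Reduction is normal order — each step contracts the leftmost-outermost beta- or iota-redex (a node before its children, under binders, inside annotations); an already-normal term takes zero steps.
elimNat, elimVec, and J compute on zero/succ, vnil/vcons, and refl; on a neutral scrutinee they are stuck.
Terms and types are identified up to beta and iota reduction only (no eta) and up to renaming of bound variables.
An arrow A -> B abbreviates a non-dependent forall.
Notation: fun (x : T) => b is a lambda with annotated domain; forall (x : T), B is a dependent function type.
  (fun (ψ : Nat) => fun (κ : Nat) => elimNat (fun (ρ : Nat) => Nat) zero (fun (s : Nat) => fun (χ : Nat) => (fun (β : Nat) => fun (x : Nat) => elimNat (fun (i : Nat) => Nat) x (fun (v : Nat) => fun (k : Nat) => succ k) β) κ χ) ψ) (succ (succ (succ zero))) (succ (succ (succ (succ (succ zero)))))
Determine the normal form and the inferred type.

reduced normal form:
  succ (succ (succ (succ (succ (succ (succ (succ (succ (succ (succ (succ (succ (succ (succ zero))))))))))))))
type:
  Nat
observation: the term reaches its normal form after 66 normal-order steps.


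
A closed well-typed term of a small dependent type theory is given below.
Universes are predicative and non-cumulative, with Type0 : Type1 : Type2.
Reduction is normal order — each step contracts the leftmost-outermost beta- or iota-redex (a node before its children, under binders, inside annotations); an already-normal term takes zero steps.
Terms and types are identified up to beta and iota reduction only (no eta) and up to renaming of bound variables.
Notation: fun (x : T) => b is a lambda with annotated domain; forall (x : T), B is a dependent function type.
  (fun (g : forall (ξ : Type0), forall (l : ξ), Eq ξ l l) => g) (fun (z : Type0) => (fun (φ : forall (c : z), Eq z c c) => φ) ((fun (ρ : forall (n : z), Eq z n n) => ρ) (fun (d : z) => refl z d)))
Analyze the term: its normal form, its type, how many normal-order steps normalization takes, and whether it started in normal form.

resulting normal form:
  fun (g : Type0) => fun (ξ : g) => refl g ξ
type:
  forall (g : Type0), forall (ξ : g), Eq g ξ ξ
normal-order step count: 3
already normal: no
first redex: a beta-redex


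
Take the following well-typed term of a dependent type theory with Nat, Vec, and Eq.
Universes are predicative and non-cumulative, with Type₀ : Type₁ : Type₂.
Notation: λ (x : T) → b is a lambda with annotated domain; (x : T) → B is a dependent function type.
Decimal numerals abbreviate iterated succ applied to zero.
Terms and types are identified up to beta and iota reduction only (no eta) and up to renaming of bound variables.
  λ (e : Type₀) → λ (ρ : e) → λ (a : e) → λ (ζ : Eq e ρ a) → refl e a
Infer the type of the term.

inferred type:
  (e : Type₀) → (ρ : e) → (a : e) → (ζ : Eq e ρ a) → Eq e a a


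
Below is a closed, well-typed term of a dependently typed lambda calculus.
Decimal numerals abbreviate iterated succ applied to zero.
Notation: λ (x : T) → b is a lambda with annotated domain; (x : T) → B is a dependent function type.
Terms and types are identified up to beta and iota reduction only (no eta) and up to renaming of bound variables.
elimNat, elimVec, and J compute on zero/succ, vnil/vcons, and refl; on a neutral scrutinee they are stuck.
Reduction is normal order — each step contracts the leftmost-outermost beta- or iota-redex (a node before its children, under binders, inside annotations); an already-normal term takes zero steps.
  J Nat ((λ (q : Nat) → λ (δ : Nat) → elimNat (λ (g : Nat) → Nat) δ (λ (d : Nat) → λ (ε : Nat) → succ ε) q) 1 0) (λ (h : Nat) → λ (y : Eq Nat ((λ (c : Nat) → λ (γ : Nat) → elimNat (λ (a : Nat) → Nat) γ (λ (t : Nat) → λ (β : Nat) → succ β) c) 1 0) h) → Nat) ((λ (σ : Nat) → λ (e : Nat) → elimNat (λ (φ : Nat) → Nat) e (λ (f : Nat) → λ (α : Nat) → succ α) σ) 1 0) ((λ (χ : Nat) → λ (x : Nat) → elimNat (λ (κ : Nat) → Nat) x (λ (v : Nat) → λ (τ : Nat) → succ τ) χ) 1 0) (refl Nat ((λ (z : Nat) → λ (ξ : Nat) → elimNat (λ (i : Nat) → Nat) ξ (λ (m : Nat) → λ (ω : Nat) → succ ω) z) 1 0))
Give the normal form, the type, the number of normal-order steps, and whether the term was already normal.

normal form:
  1
inferred type:
  Nat
reduction steps (normal order): 7
started in normal form: no
first contracted redex: a J iota-redex


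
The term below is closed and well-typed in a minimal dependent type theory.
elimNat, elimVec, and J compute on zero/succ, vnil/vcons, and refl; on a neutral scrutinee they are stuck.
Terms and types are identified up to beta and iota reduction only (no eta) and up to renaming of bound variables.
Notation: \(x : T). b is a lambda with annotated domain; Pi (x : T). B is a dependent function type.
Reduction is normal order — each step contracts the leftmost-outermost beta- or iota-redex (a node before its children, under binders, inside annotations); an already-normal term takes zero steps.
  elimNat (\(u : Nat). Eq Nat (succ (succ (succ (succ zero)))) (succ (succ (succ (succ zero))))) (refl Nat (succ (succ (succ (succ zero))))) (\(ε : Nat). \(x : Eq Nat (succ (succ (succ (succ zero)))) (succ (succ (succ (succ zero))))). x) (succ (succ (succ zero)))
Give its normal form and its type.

resulting normal form:
  refl Nat (succ (succ (succ (succ zero))))
type:
  Eq Nat (succ (succ (succ (succ zero)))) (succ (succ (succ (succ zero))))


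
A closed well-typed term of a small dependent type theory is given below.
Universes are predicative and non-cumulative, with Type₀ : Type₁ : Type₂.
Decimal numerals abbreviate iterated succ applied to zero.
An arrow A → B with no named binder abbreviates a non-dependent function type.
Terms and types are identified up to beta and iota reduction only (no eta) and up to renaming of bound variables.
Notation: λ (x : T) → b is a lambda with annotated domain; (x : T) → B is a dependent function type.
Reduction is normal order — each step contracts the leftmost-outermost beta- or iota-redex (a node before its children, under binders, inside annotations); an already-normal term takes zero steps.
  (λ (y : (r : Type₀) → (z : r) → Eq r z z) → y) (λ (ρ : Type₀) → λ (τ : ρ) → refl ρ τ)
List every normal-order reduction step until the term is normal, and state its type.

reduction (normal order):
  (λ (y : (r : Type₀) → (z : r) → Eq r z z) → y) (λ (ρ : Type₀) → λ (τ : ρ) → refl ρ τ)
  ~> λ (y : Type₀) → λ (r : y) → refl y r
the term's type:
  (y : Type₀) → (r : y) → Eq y r r


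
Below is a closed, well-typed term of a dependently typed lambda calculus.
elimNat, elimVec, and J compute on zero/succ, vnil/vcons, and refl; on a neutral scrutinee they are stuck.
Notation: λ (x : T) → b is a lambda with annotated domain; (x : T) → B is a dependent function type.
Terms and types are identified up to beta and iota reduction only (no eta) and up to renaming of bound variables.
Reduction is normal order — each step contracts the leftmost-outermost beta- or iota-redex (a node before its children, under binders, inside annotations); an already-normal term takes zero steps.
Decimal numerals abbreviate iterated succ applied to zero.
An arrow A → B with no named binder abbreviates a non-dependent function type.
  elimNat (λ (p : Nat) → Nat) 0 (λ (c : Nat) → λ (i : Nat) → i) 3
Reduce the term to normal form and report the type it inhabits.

normal form:
  0
inferred type:
  Nat


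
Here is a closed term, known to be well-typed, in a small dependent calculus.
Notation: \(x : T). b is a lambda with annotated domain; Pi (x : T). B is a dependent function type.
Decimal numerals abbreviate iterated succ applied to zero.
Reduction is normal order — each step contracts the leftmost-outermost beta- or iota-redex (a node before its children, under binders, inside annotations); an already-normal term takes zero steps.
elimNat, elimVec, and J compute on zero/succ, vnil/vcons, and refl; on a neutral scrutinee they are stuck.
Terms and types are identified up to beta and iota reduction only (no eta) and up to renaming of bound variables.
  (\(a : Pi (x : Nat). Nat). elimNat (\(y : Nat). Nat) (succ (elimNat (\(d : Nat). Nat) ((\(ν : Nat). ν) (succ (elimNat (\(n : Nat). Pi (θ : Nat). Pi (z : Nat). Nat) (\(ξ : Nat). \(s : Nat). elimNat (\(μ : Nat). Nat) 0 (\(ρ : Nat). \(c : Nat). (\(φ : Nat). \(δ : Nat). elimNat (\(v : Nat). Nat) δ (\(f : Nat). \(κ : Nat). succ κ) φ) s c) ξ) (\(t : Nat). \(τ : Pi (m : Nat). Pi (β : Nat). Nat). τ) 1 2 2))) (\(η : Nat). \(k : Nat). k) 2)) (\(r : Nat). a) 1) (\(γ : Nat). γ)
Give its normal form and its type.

resulting normal form:
  6
the term's type:
  Nat
observation: the term reaches its normal form after 44 normal-order steps.


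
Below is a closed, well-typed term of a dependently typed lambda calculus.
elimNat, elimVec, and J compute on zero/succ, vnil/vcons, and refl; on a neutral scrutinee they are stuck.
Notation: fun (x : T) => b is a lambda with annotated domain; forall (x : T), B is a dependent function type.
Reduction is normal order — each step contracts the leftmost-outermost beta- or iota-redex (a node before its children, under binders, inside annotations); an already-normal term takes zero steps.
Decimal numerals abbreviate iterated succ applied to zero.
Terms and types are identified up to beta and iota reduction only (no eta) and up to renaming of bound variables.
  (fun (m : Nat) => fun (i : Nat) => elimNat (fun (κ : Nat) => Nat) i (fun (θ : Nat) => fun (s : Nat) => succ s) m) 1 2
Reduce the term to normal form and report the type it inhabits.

reduced normal form:
  3
type:
  Nat
observation: 6 normal-order steps normalize the term, beginning with a beta-redex.


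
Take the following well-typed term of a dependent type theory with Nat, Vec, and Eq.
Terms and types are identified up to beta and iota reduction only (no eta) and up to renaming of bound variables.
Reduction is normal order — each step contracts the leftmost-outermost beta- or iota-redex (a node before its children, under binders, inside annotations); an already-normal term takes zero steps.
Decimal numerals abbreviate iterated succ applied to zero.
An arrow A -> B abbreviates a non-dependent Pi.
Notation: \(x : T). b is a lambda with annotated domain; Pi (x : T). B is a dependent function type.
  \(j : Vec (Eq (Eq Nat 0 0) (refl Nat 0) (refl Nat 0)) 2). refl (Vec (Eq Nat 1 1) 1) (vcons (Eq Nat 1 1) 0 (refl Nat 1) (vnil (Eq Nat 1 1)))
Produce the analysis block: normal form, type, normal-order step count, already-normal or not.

normal form:
  \(j : Vec (Eq (Eq Nat 0 0) (refl Nat 0) (refl Nat 0)) 2). refl (Vec (Eq Nat 1 1) 1) (vcons (Eq Nat 1 1) 0 (refl Nat 1) (vnil (Eq Nat 1 1)))
type:
  Vec (Eq (Eq Nat 0 0) (refl Nat 0) (refl Nat 0)) 2 -> Eq (Vec (Eq Nat 1 1) 1) (vcons (Eq Nat 1 1) 0 (refl Nat 1) (vnil (Eq Nat 1 1))) (vcons (Eq Nat 1 1) 0 (refl Nat 1) (vnil (Eq Nat 1 1)))
reduction steps (normal order): 0
started in normal form: yes


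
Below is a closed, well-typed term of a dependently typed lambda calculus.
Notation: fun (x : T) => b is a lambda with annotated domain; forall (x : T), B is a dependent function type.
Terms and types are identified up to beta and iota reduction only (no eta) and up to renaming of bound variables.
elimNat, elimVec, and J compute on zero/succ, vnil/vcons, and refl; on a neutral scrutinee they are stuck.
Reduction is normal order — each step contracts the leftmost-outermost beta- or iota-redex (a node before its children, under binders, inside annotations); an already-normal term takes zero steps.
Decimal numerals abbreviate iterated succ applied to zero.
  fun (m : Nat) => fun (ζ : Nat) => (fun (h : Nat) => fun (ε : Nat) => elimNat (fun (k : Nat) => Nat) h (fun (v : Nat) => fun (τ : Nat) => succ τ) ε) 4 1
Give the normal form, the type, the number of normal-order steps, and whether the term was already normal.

reduced normal form:
  fun (m : Nat) => fun (ζ : Nat) => 5
the term's type:
  forall (m : Nat), forall (ζ : Nat), Nat
normal-order step count: 6
term was already normal: no
first contracted redex: a beta-redex


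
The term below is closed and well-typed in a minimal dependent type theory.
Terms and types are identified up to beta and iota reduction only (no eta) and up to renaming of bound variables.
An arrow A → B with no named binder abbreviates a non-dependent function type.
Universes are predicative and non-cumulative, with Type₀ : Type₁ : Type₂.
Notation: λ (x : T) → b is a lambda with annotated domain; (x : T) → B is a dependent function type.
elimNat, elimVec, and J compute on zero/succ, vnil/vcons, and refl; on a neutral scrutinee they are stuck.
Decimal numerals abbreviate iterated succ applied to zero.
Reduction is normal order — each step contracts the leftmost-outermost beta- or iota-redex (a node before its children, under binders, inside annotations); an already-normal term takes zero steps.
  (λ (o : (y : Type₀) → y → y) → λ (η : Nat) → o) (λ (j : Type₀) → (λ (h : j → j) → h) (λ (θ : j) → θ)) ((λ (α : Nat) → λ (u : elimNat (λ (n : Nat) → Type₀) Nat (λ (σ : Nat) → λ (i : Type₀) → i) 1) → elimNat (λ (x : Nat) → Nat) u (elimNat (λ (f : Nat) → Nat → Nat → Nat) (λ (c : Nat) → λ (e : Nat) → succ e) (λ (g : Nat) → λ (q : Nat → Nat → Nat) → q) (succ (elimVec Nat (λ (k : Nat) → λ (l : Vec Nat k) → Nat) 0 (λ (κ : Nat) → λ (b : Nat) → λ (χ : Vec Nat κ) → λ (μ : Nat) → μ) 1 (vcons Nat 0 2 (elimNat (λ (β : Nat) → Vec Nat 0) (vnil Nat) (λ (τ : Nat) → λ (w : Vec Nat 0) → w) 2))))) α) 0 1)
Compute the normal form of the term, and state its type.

reduced normal form:
  λ (o : Type₀) → λ (y : o) → y
the term's type:
  (o : Type₀) → o → o


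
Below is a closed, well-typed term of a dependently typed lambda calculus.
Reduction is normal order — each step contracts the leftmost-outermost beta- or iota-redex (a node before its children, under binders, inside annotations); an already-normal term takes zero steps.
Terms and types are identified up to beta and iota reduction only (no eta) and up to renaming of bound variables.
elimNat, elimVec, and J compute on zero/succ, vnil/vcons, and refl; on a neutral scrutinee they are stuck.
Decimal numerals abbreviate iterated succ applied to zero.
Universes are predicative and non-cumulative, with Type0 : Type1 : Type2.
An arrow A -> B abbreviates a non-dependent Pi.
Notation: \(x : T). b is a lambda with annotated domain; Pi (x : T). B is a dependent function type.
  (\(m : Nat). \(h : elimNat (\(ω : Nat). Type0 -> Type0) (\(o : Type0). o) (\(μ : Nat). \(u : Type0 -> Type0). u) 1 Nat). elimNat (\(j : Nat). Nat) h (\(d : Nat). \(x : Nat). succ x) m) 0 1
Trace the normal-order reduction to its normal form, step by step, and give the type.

reduction (normal order):
  (\(m : Nat). \(h : elimNat (\(ω : Nat). Type0 -> Type0) (\(o : Type0). o) (\(μ : Nat). \(u : Type0 -> Type0). u) 1 Nat). elimNat (\(j : Nat). Nat) h (\(d : Nat). \(x : Nat). succ x) m) 0 1
  ~> (\(m : elimNat (\(h : Nat). Type0 -> Type0) (\(ω : Type0). ω) (\(o : Nat). \(μ : Type0 -> Type0). μ) 1 Nat). elimNat (\(u : Nat). Nat) m (\(j : Nat). \(d : Nat). succ d) 0) 1
  ~> elimNat (\(m : Nat). Nat) 1 (\(h : Nat). \(ω : Nat). succ ω) 0
  ~> 1
the term's type:
  Nat


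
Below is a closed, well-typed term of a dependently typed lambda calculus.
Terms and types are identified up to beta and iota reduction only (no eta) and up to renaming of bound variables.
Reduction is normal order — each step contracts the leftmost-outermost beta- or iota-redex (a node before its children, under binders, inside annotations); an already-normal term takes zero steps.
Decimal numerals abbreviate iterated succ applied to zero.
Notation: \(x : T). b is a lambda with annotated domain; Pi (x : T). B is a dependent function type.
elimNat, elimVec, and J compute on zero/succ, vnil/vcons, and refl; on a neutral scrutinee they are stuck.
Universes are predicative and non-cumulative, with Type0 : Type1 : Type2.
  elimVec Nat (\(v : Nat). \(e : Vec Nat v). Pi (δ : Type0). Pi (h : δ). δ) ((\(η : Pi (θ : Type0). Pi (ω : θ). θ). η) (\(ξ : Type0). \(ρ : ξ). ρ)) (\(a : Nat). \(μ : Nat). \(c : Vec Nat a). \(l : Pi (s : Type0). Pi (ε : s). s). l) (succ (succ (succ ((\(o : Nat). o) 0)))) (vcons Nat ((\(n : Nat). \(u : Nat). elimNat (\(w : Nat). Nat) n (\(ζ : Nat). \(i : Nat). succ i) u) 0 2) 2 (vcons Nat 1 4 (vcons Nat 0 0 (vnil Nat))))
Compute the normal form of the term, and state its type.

reduced normal form:
  \(v : Type0). \(e : v). e
the term's type:
  Pi (v : Type0). Pi (e : v). v


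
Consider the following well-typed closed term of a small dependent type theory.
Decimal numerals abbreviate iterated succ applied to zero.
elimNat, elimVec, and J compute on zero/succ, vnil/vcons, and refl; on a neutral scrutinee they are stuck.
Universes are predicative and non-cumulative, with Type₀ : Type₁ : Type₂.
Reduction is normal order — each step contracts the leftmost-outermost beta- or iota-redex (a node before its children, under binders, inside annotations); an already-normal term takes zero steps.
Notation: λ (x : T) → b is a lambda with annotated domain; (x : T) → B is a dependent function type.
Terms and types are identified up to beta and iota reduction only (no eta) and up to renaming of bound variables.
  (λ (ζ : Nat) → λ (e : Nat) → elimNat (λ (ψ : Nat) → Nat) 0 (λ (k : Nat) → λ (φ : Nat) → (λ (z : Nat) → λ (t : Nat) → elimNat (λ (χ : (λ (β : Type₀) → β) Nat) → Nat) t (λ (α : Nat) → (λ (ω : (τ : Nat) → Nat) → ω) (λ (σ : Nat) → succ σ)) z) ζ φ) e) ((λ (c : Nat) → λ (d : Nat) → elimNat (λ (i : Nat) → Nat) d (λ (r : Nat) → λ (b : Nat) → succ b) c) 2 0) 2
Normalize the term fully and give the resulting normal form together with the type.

normal form:
  4
the term's type:
  Nat
observation: the leftmost-outermost redex is a beta-redex, and normalization takes 49 steps.


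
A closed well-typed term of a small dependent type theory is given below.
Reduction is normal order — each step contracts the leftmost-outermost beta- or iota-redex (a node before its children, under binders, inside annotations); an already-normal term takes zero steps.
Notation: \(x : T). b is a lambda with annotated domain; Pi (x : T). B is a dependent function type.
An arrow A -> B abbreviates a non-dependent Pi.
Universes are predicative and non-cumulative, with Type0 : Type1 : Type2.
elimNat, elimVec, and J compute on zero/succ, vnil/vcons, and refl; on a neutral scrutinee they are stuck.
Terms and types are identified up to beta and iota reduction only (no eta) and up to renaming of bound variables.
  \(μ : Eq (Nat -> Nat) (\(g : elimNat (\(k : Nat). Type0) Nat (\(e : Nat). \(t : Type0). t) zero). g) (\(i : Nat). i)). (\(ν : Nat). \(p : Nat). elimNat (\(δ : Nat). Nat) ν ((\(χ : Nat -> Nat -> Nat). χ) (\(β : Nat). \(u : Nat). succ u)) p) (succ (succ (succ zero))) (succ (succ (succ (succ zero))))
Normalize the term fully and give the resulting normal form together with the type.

resulting normal form:
  \(μ : Eq (Nat -> Nat) (\(g : Nat). g) (\(k : Nat). k)). succ (succ (succ (succ (succ (succ (succ zero))))))
the term's type:
  Eq (Nat -> Nat) (\(μ : Nat). μ) (\(g : Nat). g) -> Nat
observation: 20 normal-order steps separate the term from its normal form.


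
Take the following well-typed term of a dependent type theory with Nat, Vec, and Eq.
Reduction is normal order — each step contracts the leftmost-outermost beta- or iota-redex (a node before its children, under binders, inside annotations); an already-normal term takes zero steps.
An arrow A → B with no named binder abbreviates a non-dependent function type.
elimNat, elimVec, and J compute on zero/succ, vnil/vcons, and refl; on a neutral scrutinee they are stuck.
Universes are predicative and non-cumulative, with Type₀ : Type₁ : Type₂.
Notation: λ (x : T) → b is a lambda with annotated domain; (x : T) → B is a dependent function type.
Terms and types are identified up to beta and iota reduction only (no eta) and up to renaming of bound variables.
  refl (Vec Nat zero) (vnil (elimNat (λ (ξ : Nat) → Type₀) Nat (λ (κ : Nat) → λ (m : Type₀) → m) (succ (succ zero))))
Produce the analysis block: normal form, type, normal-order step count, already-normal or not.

resulting normal form:
  refl (Vec Nat zero) (vnil Nat)
type:
  Eq (Vec Nat zero) (vnil Nat) (vnil Nat)
steps to reach normal form (normal order): 7
term was already normal: no
first redex: an elimNat iota-redex
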